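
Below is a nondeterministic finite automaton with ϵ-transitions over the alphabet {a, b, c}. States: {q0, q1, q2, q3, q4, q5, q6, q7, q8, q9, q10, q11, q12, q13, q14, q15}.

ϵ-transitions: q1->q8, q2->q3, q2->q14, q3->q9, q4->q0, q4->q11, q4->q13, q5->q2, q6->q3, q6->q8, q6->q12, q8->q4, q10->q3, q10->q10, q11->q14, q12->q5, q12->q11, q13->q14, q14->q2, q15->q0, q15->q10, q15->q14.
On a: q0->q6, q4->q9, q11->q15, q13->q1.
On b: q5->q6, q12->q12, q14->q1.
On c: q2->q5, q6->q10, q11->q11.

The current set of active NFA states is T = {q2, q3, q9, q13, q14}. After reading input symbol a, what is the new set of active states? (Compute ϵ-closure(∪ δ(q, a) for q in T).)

{q0, q1, q2, q3, q4, q8, q9, q11, q13, q14}

q13 on a → {q1}.
No a-transition from q2, q3, q9, q14.
Union after reading a: {q1}.
Now take the ϵ-closure:
From q1 via ϵ: add q8.
From q8 via ϵ: add q4.
From q4 via ϵ: add q0, q11, q13.
From q11 via ϵ: add q14.
From q14 via ϵ: add q2.
From q2 via ϵ: add q3.
From q3 via ϵ: add q9.
No new states can be added; the closed set is {q0, q1, q2, q3, q4, q8, q9, q11, q13, q14}.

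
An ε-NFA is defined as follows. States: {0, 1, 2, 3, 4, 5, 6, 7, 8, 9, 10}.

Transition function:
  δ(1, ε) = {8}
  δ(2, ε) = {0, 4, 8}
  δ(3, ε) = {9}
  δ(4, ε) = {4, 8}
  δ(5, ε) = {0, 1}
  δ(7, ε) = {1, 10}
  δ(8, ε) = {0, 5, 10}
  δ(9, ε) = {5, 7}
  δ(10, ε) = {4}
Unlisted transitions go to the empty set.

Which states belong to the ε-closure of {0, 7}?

{0, 1, 4, 5, 7, 8, 10}

Start with {0, 7}.
From 7 via ε: add 1, 10.
From 1 via ε: add 8.
From 10 via ε: add 4.
From 8 via ε: add 5.
No new states can be added; the closed set is {0, 1, 4, 5, 7, 8, 10}.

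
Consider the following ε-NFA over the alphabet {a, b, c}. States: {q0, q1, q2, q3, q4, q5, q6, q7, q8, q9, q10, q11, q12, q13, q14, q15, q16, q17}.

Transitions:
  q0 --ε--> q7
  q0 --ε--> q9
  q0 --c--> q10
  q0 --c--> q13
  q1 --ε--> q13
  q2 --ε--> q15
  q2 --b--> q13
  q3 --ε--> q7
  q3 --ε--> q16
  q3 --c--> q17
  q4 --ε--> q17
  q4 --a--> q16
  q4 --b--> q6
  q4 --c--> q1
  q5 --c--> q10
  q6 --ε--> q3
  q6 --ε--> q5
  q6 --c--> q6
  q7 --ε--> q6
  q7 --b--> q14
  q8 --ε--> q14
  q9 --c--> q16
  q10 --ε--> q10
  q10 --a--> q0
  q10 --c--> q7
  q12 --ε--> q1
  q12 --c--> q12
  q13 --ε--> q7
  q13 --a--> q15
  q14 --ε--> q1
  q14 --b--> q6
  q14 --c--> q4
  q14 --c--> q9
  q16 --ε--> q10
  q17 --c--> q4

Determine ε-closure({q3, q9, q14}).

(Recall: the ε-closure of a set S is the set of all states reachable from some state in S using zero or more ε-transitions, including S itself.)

Start with {q3, q9, q14}.
From q3 via ε: add q7, q16.
From q14 via ε: add q1.
From q1 via ε: add q13.
From q7 via ε: add q6.
From q16 via ε: add q10.
From q6 via ε: add q5.
No new states can be added; the closed set is {q1, q3, q5, q6, q7, q9, q10, q13, q14, q16}.

{q1, q3, q5, q6, q7, q9, q10, q13, q14, q16}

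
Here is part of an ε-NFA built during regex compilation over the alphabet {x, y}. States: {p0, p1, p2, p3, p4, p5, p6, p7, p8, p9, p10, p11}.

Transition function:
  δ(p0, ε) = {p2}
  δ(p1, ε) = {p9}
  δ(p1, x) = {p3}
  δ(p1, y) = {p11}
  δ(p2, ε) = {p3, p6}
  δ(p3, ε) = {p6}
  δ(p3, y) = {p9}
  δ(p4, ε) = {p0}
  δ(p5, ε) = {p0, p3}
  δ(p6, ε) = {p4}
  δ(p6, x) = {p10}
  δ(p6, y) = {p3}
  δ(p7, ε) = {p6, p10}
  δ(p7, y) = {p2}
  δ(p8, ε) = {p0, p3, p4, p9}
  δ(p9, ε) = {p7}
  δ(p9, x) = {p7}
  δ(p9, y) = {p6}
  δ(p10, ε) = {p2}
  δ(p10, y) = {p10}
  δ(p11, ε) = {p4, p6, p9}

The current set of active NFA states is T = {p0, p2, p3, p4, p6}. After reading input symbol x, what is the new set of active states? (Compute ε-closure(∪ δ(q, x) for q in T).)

p6 on x → {p10}.
No x-transition from p0, p2, p3, p4.
Union after reading x: {p10}.
Now take the ε-closure:
From p10 via ε: add p2.
From p2 via ε: add p3, p6.
From p6 via ε: add p4.
From p4 via ε: add p0.
No new states can be added; the closed set is {p0, p2, p3, p4, p6, p10}.

{p0, p2, p3, p4, p6, p10}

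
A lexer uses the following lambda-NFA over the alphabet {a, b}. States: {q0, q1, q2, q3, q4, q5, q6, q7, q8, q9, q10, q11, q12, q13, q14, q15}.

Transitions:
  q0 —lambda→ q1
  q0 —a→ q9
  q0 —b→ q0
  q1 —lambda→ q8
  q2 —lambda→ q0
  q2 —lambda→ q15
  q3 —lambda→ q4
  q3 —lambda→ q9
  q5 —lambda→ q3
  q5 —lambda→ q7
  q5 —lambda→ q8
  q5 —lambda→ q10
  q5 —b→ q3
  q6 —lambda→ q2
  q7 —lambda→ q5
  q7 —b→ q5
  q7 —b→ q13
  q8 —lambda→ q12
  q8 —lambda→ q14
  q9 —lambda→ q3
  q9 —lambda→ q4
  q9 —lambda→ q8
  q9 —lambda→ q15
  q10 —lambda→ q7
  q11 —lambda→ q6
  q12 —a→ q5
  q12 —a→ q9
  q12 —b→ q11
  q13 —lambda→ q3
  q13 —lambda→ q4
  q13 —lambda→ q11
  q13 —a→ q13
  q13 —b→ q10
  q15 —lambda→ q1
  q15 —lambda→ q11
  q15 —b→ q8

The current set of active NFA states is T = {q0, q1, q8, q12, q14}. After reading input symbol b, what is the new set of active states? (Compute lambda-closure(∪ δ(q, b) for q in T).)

{q0, q1, q2, q6, q8, q11, q12, q14, q15}

q0 on b → {q0}.
q12 on b → {q11}.
No b-transition from q1, q8, q14.
Union after reading b: {q0, q11}.
Now take the lambda-closure:
From q0 via lambda: add q1.
From q11 via lambda: add q6.
From q1 via lambda: add q8.
From q6 via lambda: add q2.
From q2 via lambda: add q15.
From q8 via lambda: add q12, q14.
No new states can be added; the closed set is {q0, q1, q2, q6, q8, q11, q12, q14, q15}.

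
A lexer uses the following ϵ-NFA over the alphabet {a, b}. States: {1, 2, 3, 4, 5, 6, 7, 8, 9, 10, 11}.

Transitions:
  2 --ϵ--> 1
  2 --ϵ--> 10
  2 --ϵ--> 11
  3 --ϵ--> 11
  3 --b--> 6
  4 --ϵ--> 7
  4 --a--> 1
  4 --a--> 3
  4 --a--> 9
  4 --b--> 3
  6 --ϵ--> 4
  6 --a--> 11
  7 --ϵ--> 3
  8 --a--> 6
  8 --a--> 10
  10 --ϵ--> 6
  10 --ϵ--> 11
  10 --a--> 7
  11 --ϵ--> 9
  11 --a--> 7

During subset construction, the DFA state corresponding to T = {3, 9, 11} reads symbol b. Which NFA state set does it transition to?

3 on b → {6}.
No b-transition from 9, 11.
Union after reading b: {6}.
Now take the ϵ-closure:
From 6 via ϵ: add 4.
From 4 via ϵ: add 7.
From 7 via ϵ: add 3.
From 3 via ϵ: add 11.
From 11 via ϵ: add 9.
No new states can be added; the closed set is {3, 4, 6, 7, 9, 11}.

{3, 4, 6, 7, 9, 11}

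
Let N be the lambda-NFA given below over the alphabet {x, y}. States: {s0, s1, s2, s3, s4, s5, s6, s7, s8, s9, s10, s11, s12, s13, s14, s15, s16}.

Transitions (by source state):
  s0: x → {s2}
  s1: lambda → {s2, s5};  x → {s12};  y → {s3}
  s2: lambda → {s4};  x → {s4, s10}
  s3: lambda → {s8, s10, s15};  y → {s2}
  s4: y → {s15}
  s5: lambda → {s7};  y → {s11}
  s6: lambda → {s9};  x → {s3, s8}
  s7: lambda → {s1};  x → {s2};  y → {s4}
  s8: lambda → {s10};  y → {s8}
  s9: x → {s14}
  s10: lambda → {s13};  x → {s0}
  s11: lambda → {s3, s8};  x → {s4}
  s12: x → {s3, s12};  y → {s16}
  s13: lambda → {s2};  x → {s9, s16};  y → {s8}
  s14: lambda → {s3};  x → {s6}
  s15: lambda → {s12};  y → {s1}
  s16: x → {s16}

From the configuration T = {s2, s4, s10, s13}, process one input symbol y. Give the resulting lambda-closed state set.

s4 on y → {s15}.
s13 on y → {s8}.
No y-transition from s2, s10.
Union after reading y: {s8, s15}.
Now take the lambda-closure:
From s8 via lambda: add s10.
From s15 via lambda: add s12.
From s10 via lambda: add s13.
From s13 via lambda: add s2.
From s2 via lambda: add s4.
No new states can be added; the closed set is {s2, s4, s8, s10, s12, s13, s15}.

{s2, s4, s8, s10, s12, s13, s15}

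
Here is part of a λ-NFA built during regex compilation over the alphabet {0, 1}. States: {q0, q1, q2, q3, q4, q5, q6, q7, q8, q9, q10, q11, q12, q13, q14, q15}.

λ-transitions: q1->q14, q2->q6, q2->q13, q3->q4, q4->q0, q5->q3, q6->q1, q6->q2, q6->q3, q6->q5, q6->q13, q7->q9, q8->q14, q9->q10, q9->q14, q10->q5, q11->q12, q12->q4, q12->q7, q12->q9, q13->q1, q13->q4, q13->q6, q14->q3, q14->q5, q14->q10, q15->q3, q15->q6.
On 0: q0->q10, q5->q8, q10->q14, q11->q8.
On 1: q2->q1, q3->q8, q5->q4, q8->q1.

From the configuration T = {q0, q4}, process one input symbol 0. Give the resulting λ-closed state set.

q0 on 0 → {q10}.
No 0-transition from q4.
Union after reading 0: {q10}.
Now take the λ-closure:
From q10 via λ: add q5.
From q5 via λ: add q3.
From q3 via λ: add q4.
From q4 via λ: add q0.
No new states can be added; the closed set is {q0, q3, q4, q5, q10}.

{q0, q3, q4, q5, q10}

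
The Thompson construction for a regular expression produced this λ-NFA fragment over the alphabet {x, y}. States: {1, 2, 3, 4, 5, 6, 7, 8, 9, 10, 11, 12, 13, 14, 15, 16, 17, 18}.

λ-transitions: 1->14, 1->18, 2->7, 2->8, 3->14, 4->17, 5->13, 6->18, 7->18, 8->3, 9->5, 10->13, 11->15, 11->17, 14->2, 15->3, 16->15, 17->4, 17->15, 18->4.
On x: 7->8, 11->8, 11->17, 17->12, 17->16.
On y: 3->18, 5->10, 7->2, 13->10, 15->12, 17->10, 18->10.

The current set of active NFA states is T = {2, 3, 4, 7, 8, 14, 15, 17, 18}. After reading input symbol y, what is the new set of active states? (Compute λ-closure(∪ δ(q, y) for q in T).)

{2, 3, 4, 7, 8, 10, 12, 13, 14, 15, 17, 18}

3 on y → {18}.
7 on y → {2}.
15 on y → {12}.
17 on y → {10}.
18 on y → {10}.
No y-transition from 2, 4, 8, 14.
Union after reading y: {2, 10, 12, 18}.
Now take the λ-closure:
From 2 via λ: add 7, 8.
From 10 via λ: add 13.
From 18 via λ: add 4.
From 4 via λ: add 17.
From 8 via λ: add 3.
From 3 via λ: add 14.
From 17 via λ: add 15.
No new states can be added; the closed set is {2, 3, 4, 7, 8, 10, 12, 13, 14, 15, 17, 18}.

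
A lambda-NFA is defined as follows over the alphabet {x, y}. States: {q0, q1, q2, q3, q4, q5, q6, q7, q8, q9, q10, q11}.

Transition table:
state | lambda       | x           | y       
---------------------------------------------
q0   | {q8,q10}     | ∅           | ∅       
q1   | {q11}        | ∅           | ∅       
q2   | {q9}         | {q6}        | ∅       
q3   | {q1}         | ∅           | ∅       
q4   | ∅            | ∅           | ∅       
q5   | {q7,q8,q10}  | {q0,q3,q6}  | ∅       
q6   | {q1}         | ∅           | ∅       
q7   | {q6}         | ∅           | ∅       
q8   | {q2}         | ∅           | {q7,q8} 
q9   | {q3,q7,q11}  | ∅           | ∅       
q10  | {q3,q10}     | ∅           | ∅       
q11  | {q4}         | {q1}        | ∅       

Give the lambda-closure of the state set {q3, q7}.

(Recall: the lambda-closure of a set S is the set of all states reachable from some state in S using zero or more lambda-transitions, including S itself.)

{q1, q3, q4, q6, q7, q11}

Start with {q3, q7}.
From q3 via lambda: add q1.
From q7 via lambda: add q6.
From q1 via lambda: add q11.
From q11 via lambda: add q4.
No new states can be added; the closed set is {q1, q3, q4, q6, q7, q11}.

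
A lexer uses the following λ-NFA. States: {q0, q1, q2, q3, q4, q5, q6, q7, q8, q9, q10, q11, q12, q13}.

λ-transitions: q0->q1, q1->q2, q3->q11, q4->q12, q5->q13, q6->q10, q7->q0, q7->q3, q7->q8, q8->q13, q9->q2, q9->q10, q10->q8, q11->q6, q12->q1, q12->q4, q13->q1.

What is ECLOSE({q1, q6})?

Start with {q1, q6}.
From q1 via λ: add q2.
From q6 via λ: add q10.
From q10 via λ: add q8.
From q8 via λ: add q13.
No new states can be added; the closed set is {q1, q2, q6, q8, q10, q13}.

{q1, q2, q6, q8, q10, q13}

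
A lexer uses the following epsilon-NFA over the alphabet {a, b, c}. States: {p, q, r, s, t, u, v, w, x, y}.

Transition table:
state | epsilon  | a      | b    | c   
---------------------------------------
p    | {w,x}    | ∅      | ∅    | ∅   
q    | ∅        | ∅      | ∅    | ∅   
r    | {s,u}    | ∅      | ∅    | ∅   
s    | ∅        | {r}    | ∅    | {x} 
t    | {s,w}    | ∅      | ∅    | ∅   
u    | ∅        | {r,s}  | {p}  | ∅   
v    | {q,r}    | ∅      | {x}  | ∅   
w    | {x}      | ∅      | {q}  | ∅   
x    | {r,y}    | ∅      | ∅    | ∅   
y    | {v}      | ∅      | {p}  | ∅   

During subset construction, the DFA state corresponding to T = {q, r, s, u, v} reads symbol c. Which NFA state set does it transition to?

s on c → {x}.
No c-transition from q, r, u, v.
Union after reading c: {x}.
Now take the epsilon-closure:
From x via epsilon: add r, y.
From r via epsilon: add s, u.
From y via epsilon: add v.
From v via epsilon: add q.
No new states can be added; the closed set is {q, r, s, u, v, x, y}.

{q, r, s, u, v, x, y}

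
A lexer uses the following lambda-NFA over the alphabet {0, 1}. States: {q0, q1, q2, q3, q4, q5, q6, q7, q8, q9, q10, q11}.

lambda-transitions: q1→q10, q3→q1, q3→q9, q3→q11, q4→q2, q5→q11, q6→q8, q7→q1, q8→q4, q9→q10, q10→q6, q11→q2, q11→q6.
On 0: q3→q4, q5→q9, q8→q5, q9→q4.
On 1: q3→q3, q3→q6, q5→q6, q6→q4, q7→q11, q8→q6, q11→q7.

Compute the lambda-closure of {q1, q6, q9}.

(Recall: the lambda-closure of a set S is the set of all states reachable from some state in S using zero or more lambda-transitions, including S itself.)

{q1, q2, q4, q6, q8, q9, q10}

Start with {q1, q6, q9}.
From q1 via lambda: add q10.
From q6 via lambda: add q8.
From q8 via lambda: add q4.
From q4 via lambda: add q2.
No new states can be added; the closed set is {q1, q2, q4, q6, q8, q9, q10}.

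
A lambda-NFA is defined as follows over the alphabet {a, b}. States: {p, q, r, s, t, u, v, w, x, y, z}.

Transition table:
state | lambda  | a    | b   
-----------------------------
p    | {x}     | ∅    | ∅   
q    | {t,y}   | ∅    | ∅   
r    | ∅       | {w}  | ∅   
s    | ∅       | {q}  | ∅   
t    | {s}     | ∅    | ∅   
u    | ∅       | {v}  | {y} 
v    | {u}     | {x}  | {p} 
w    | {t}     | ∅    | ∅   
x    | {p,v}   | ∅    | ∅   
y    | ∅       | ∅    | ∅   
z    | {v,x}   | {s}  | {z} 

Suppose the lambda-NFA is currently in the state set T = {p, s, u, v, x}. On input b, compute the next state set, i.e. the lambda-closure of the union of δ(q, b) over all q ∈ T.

{p, u, v, x, y}

u on b → {y}.
v on b → {p}.
No b-transition from p, s, x.
Union after reading b: {p, y}.
Now take the lambda-closure:
From p via lambda: add x.
From x via lambda: add v.
From v via lambda: add u.
No new states can be added; the closed set is {p, u, v, x, y}.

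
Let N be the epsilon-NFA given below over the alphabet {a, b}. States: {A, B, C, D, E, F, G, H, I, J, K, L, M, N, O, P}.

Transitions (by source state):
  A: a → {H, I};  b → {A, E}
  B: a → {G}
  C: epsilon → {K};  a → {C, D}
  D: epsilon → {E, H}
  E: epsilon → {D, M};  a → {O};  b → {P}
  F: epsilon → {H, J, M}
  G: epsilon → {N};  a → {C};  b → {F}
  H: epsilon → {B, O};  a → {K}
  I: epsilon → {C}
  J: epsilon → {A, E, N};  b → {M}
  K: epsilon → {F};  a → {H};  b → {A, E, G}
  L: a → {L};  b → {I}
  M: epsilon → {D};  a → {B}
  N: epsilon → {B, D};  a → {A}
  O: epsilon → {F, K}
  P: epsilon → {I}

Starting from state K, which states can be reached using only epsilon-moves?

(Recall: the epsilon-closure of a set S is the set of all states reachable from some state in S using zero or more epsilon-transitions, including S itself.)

{A, B, D, E, F, H, J, K, M, N, O}

Start with {K}.
From K via epsilon: add F.
From F via epsilon: add H, J, M.
From H via epsilon: add B, O.
From J via epsilon: add A, E, N.
From M via epsilon: add D.
No new states can be added; the closed set is {A, B, D, E, F, H, J, K, M, N, O}.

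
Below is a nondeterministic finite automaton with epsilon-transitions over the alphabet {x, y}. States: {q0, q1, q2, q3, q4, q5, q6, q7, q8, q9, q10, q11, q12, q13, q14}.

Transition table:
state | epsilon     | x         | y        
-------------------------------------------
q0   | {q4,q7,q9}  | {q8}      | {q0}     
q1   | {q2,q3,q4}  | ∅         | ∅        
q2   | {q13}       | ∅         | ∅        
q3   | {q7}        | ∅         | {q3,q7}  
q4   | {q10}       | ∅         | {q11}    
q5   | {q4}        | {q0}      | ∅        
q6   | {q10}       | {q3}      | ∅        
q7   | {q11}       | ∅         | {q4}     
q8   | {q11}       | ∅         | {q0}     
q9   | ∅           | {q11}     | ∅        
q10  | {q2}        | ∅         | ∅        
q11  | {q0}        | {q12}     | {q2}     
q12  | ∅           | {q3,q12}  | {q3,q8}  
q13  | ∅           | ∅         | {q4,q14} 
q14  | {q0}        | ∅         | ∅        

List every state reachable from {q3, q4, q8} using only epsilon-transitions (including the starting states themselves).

Start with {q3, q4, q8}.
From q3 via epsilon: add q7.
From q4 via epsilon: add q10.
From q8 via epsilon: add q11.
From q10 via epsilon: add q2.
From q11 via epsilon: add q0.
From q0 via epsilon: add q9.
From q2 via epsilon: add q13.
No new states can be added; the closed set is {q0, q2, q3, q4, q7, q8, q9, q10, q11, q13}.

{q0, q2, q3, q4, q7, q8, q9, q10, q11, q13}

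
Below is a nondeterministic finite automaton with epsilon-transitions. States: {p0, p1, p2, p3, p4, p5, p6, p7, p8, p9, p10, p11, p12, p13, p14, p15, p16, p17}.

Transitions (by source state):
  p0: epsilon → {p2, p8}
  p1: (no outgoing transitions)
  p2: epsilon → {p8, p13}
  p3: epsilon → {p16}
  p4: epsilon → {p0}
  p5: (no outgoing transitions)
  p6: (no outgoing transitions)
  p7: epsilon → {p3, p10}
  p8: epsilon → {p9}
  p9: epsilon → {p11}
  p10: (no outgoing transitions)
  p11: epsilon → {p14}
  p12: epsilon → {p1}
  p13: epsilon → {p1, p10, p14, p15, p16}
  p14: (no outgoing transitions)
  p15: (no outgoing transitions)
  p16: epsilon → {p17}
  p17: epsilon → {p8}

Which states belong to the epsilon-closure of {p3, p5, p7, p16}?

Start with {p3, p5, p7, p16}.
From p7 via epsilon: add p10.
From p16 via epsilon: add p17.
From p17 via epsilon: add p8.
From p8 via epsilon: add p9.
From p9 via epsilon: add p11.
From p11 via epsilon: add p14.
No new states can be added; the closed set is {p3, p5, p7, p8, p9, p10, p11, p14, p16, p17}.

{p3, p5, p7, p8, p9, p10, p11, p14, p16, p17}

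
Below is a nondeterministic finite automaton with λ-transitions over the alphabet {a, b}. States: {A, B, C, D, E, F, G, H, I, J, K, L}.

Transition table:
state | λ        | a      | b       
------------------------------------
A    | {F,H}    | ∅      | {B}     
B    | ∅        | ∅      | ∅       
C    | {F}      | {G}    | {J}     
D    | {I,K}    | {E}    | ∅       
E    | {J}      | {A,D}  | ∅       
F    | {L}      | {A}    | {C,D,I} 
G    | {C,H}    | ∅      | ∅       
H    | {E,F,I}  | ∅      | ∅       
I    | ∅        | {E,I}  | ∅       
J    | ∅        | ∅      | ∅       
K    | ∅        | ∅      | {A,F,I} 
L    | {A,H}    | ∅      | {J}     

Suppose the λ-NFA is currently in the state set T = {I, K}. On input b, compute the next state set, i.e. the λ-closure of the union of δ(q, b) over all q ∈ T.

K on b → {A, F, I}.
No b-transition from I.
Union after reading b: {A, F, I}.
Now take the λ-closure:
From A via λ: add H.
From F via λ: add L.
From H via λ: add E.
From E via λ: add J.
No new states can be added; the closed set is {A, E, F, H, I, J, L}.

{A, E, F, H, I, J, L}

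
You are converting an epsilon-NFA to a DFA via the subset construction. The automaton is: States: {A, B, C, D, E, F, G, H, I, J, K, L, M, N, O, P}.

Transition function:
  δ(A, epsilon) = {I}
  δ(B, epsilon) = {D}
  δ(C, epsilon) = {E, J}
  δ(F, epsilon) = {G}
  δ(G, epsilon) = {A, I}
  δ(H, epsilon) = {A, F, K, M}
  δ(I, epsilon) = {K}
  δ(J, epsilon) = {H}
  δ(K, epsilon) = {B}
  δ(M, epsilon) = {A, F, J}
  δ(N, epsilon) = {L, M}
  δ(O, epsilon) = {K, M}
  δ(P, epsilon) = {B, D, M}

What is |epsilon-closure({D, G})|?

Start with {D, G}.
From G via epsilon: add A, I.
From I via epsilon: add K.
From K via epsilon: add B.
epsilon-closure = {A, B, D, G, I, K}, which has 6 states.

6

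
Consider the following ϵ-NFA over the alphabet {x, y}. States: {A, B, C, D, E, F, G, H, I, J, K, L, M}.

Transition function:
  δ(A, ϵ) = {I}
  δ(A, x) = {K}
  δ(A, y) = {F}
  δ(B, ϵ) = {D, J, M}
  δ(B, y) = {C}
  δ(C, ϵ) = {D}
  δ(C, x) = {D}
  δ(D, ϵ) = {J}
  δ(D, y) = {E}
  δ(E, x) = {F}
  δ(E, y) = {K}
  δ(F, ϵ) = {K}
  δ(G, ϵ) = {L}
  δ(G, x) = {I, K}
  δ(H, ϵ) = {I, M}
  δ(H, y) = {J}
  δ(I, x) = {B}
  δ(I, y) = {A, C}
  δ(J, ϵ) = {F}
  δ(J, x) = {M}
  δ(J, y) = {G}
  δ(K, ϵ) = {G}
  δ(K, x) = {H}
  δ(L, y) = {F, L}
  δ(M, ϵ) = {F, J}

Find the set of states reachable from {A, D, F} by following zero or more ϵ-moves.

{A, D, F, G, I, J, K, L}

Start with {A, D, F}.
From A via ϵ: add I.
From D via ϵ: add J.
From F via ϵ: add K.
From K via ϵ: add G.
From G via ϵ: add L.
No new states can be added; the closed set is {A, D, F, G, I, J, K, L}.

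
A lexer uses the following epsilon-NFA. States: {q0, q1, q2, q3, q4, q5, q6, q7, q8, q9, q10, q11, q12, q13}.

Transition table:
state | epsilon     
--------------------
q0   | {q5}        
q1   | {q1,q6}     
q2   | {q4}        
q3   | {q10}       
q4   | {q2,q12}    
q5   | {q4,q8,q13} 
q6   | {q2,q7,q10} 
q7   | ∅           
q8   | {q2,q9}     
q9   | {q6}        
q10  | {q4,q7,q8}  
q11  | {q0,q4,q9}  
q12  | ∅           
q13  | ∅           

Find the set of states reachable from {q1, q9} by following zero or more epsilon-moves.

Start with {q1, q9}.
From q1 via epsilon: add q6.
From q6 via epsilon: add q2, q7, q10.
From q2 via epsilon: add q4.
From q10 via epsilon: add q8.
From q4 via epsilon: add q12.
No new states can be added; the closed set is {q1, q2, q4, q6, q7, q8, q9, q10, q12}.

{q1, q2, q4, q6, q7, q8, q9, q10, q12}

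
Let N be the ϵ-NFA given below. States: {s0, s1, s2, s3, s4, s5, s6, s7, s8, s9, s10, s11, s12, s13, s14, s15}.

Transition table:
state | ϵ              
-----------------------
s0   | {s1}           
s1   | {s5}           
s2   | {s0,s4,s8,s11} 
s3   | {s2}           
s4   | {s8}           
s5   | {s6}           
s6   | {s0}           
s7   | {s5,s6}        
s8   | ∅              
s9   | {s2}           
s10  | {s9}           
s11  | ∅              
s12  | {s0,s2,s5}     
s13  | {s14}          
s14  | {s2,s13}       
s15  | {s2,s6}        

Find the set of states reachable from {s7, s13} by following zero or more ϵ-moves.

Start with {s7, s13}.
From s7 via ϵ: add s5, s6.
From s13 via ϵ: add s14.
From s6 via ϵ: add s0.
From s14 via ϵ: add s2.
From s0 via ϵ: add s1.
From s2 via ϵ: add s4, s8, s11.
No new states can be added; the closed set is {s0, s1, s2, s4, s5, s6, s7, s8, s11, s13, s14}.

{s0, s1, s2, s4, s5, s6, s7, s8, s11, s13, s14}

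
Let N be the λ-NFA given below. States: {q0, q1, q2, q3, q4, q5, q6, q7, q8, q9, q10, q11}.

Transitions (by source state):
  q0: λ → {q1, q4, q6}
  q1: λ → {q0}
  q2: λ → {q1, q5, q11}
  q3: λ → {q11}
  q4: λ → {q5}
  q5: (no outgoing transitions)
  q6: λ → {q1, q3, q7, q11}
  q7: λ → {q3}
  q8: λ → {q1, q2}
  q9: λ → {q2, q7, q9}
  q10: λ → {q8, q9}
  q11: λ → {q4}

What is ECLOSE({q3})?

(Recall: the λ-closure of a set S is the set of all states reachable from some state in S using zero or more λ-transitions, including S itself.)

{q3, q4, q5, q11}

Start with {q3}.
From q3 via λ: add q11.
From q11 via λ: add q4.
From q4 via λ: add q5.
No new states can be added; the closed set is {q3, q4, q5, q11}.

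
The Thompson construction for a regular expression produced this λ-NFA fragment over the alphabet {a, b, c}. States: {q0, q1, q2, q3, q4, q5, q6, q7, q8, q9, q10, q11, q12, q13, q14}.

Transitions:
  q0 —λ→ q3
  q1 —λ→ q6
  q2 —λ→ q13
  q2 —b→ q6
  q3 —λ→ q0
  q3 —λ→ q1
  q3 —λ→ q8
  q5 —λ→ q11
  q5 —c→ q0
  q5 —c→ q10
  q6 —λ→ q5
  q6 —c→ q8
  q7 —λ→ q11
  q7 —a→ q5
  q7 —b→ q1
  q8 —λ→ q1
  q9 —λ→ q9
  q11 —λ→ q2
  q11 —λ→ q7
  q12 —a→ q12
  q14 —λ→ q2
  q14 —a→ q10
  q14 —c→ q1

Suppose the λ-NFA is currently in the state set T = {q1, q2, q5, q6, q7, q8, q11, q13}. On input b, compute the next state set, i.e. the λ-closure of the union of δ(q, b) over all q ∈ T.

{q1, q2, q5, q6, q7, q11, q13}

q2 on b → {q6}.
q7 on b → {q1}.
No b-transition from q1, q5, q6, q8, q11, q13.
Union after reading b: {q1, q6}.
Now take the λ-closure:
From q6 via λ: add q5.
From q5 via λ: add q11.
From q11 via λ: add q2, q7.
From q2 via λ: add q13.
No new states can be added; the closed set is {q1, q2, q5, q6, q7, q11, q13}.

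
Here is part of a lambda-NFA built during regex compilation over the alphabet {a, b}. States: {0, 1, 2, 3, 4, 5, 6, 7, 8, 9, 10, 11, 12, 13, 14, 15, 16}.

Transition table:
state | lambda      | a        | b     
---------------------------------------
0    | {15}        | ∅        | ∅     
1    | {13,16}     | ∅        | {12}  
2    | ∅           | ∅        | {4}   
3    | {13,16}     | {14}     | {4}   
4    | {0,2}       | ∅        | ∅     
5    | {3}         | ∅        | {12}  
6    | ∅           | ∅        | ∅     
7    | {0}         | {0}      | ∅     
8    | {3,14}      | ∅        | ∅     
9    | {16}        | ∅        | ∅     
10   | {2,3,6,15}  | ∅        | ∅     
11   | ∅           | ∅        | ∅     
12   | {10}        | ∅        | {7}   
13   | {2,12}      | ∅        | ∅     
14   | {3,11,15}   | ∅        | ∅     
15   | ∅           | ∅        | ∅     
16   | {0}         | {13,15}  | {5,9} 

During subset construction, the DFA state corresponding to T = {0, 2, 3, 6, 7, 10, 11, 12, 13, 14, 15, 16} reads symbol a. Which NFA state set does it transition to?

3 on a → {14}.
7 on a → {0}.
16 on a → {13, 15}.
No a-transition from 0, 2, 6, 10, 11, 12, 13, 14, 15.
Union after reading a: {0, 13, 14, 15}.
Now take the lambda-closure:
From 13 via lambda: add 2, 12.
From 14 via lambda: add 3, 11.
From 3 via lambda: add 16.
From 12 via lambda: add 10.
From 10 via lambda: add 6.
No new states can be added; the closed set is {0, 2, 3, 6, 10, 11, 12, 13, 14, 15, 16}.

{0, 2, 3, 6, 10, 11, 12, 13, 14, 15, 16}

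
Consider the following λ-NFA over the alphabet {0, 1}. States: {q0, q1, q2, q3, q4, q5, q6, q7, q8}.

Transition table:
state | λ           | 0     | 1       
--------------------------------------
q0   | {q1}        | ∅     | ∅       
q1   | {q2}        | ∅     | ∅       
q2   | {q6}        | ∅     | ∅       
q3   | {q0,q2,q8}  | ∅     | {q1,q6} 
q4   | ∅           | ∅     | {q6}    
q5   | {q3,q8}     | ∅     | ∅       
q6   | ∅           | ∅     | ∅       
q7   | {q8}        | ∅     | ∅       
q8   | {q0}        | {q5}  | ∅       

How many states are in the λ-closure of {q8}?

Start with {q8}.
From q8 via λ: add q0.
From q0 via λ: add q1.
From q1 via λ: add q2.
From q2 via λ: add q6.
λ-closure = {q0, q1, q2, q6, q8}, which has 5 states.

5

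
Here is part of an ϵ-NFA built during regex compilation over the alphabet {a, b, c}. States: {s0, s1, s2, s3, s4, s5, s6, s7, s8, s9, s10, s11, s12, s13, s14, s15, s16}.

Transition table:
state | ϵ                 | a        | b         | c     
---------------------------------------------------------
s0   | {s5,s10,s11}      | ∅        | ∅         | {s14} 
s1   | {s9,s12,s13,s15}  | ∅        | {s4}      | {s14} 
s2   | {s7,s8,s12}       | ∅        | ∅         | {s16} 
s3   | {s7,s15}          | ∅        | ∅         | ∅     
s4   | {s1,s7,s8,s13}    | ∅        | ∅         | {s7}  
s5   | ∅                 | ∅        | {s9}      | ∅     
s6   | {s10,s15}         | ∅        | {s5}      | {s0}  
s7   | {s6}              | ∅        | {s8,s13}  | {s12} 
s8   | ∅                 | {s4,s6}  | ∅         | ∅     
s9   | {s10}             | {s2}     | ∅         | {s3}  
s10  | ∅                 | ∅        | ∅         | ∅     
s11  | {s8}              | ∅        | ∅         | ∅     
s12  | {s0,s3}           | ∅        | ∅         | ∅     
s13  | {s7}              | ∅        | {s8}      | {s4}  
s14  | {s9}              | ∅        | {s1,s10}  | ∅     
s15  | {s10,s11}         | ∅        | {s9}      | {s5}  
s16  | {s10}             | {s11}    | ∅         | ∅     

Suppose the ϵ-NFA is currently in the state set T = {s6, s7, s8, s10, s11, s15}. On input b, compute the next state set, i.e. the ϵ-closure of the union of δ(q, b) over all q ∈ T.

s6 on b → {s5}.
s7 on b → {s8, s13}.
s15 on b → {s9}.
No b-transition from s8, s10, s11.
Union after reading b: {s5, s8, s9, s13}.
Now take the ϵ-closure:
From s9 via ϵ: add s10.
From s13 via ϵ: add s7.
From s7 via ϵ: add s6.
From s6 via ϵ: add s15.
From s15 via ϵ: add s11.
No new states can be added; the closed set is {s5, s6, s7, s8, s9, s10, s11, s13, s15}.

{s5, s6, s7, s8, s9, s10, s11, s13, s15}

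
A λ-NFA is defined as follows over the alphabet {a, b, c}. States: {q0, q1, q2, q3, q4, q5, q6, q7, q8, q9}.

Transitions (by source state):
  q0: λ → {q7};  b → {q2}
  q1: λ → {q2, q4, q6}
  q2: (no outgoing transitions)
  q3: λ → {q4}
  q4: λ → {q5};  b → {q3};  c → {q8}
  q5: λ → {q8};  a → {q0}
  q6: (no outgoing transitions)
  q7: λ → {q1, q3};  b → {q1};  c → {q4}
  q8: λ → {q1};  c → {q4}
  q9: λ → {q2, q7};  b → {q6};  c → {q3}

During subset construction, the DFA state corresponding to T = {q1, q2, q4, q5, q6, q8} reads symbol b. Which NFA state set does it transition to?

{q1, q2, q3, q4, q5, q6, q8}

q4 on b → {q3}.
No b-transition from q1, q2, q5, q6, q8.
Union after reading b: {q3}.
Now take the λ-closure:
From q3 via λ: add q4.
From q4 via λ: add q5.
From q5 via λ: add q8.
From q8 via λ: add q1.
From q1 via λ: add q2, q6.
No new states can be added; the closed set is {q1, q2, q3, q4, q5, q6, q8}.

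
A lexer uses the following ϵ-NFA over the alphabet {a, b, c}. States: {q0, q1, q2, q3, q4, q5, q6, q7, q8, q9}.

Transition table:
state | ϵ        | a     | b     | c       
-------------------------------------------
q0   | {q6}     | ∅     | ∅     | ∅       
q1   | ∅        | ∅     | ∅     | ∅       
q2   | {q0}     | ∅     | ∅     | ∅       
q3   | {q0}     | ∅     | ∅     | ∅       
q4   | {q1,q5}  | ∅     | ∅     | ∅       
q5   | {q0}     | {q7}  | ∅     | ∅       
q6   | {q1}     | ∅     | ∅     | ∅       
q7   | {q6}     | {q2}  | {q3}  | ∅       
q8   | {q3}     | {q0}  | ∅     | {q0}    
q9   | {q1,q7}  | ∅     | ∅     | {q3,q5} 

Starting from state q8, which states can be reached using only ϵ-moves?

Start with {q8}.
From q8 via ϵ: add q3.
From q3 via ϵ: add q0.
From q0 via ϵ: add q6.
From q6 via ϵ: add q1.
No new states can be added; the closed set is {q0, q1, q3, q6, q8}.

{q0, q1, q3, q6, q8}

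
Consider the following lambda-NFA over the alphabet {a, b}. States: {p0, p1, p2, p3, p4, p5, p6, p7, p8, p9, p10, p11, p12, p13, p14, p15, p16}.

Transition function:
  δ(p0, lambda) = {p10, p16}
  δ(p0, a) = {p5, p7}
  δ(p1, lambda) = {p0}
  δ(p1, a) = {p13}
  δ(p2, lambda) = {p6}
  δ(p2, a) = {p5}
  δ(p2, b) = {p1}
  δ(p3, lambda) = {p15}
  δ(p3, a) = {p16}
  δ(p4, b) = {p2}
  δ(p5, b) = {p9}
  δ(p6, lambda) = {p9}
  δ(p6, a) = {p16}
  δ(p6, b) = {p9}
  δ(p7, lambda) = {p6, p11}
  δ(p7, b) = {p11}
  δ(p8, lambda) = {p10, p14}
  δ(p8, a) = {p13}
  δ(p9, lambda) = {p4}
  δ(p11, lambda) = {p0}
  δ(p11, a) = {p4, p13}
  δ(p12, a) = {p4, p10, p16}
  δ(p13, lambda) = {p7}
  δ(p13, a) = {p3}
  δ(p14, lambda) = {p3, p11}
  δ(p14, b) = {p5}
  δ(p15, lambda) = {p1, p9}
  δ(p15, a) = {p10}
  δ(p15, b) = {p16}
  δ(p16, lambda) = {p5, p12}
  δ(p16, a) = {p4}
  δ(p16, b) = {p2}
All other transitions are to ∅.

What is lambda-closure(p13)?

{p0, p4, p5, p6, p7, p9, p10, p11, p12, p13, p16}

Start with {p13}.
From p13 via lambda: add p7.
From p7 via lambda: add p6, p11.
From p6 via lambda: add p9.
From p11 via lambda: add p0.
From p0 via lambda: add p10, p16.
From p9 via lambda: add p4.
From p16 via lambda: add p5, p12.
No new states can be added; the closed set is {p0, p4, p5, p6, p7, p9, p10, p11, p12, p13, p16}.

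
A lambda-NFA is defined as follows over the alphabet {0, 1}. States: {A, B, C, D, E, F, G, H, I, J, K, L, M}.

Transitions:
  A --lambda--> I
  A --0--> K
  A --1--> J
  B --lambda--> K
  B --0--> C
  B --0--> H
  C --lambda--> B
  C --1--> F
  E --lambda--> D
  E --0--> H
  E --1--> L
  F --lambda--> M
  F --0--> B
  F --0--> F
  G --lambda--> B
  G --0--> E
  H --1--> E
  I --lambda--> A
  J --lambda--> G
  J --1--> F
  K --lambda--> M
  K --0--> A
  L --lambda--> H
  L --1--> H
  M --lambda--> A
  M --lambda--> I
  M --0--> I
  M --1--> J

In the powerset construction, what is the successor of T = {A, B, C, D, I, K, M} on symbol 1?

{A, B, F, G, I, J, K, M}

A on 1 → {J}.
C on 1 → {F}.
M on 1 → {J}.
No 1-transition from B, D, I, K.
Union after reading 1: {F, J}.
Now take the lambda-closure:
From F via lambda: add M.
From J via lambda: add G.
From G via lambda: add B.
From M via lambda: add A, I.
From B via lambda: add K.
No new states can be added; the closed set is {A, B, F, G, I, J, K, M}.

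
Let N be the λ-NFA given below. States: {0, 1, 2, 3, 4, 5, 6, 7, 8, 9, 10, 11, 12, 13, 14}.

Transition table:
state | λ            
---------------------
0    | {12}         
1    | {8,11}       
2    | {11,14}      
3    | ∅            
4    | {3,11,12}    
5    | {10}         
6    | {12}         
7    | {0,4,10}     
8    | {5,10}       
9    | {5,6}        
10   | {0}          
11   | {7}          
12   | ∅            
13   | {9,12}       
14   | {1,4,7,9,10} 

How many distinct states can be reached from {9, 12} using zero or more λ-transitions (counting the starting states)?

6

Start with {9, 12}.
From 9 via λ: add 5, 6.
From 5 via λ: add 10.
From 10 via λ: add 0.
λ-closure = {0, 5, 6, 9, 10, 12}, which has 6 states.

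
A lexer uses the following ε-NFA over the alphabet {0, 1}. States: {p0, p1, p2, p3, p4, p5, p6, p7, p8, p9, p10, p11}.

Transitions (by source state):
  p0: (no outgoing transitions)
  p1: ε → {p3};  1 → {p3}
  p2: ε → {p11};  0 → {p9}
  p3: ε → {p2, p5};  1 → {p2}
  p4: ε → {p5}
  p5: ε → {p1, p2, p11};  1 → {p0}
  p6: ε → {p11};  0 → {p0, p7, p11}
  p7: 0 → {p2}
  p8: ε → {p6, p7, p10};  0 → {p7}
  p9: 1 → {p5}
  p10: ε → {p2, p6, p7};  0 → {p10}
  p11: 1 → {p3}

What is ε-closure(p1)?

Start with {p1}.
From p1 via ε: add p3.
From p3 via ε: add p2, p5.
From p2 via ε: add p11.
No new states can be added; the closed set is {p1, p2, p3, p5, p11}.

{p1, p2, p3, p5, p11}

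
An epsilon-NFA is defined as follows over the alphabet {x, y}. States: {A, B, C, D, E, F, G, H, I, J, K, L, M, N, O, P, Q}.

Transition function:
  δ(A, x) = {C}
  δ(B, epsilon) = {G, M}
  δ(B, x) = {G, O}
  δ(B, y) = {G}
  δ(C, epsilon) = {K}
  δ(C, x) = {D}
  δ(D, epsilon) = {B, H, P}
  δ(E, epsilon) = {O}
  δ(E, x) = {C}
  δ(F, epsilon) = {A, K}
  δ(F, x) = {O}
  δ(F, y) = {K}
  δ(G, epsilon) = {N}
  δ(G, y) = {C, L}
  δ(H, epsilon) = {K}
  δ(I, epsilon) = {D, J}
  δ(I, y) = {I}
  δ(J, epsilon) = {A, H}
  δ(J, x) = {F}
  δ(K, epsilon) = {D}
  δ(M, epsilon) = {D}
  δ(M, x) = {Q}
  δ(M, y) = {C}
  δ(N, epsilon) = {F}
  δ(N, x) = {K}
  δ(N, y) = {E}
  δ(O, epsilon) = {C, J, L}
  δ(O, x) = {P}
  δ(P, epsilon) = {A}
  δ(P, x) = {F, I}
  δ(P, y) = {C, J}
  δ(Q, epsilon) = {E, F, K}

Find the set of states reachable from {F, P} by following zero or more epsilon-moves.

{A, B, D, F, G, H, K, M, N, P}

Start with {F, P}.
From F via epsilon: add A, K.
From K via epsilon: add D.
From D via epsilon: add B, H.
From B via epsilon: add G, M.
From G via epsilon: add N.
No new states can be added; the closed set is {A, B, D, F, G, H, K, M, N, P}.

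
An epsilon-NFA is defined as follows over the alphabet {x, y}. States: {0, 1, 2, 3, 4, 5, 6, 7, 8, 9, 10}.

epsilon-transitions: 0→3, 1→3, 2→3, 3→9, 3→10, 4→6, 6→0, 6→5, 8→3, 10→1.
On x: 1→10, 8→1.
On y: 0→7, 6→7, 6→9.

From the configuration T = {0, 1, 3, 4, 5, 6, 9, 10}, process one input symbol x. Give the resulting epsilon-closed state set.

{1, 3, 9, 10}

1 on x → {10}.
No x-transition from 0, 3, 4, 5, 6, 9, 10.
Union after reading x: {10}.
Now take the epsilon-closure:
From 10 via epsilon: add 1.
From 1 via epsilon: add 3.
From 3 via epsilon: add 9.
No new states can be added; the closed set is {1, 3, 9, 10}.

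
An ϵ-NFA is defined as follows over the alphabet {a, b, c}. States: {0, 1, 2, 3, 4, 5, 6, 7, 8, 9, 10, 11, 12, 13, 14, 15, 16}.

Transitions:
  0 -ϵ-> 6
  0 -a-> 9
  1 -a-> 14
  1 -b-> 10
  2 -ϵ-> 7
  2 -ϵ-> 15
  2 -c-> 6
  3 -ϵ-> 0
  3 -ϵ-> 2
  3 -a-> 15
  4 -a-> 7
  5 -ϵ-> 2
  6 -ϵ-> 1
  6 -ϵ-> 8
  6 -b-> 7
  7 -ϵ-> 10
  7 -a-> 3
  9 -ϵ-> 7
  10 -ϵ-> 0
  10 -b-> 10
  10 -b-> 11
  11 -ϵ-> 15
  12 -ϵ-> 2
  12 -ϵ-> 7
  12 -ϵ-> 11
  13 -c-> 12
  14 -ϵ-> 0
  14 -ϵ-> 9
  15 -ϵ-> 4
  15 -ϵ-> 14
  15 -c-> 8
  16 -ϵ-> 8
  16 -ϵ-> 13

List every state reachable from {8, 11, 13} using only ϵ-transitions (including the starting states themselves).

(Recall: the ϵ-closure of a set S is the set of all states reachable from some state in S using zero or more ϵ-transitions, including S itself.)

Start with {8, 11, 13}.
From 11 via ϵ: add 15.
From 15 via ϵ: add 4, 14.
From 14 via ϵ: add 0, 9.
From 0 via ϵ: add 6.
From 9 via ϵ: add 7.
From 6 via ϵ: add 1.
From 7 via ϵ: add 10.
No new states can be added; the closed set is {0, 1, 4, 6, 7, 8, 9, 10, 11, 13, 14, 15}.

{0, 1, 4, 6, 7, 8, 9, 10, 11, 13, 14, 15}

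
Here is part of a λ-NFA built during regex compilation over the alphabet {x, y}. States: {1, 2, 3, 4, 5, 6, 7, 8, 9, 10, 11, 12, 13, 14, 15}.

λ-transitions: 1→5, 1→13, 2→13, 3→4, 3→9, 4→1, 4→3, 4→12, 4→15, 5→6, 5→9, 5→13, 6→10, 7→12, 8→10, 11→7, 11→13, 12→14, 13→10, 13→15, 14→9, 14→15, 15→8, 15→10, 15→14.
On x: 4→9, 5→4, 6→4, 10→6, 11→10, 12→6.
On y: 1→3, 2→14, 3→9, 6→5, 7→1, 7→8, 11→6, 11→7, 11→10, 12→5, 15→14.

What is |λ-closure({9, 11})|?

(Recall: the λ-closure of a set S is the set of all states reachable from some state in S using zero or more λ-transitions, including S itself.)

9

Start with {9, 11}.
From 11 via λ: add 7, 13.
From 7 via λ: add 12.
From 13 via λ: add 10, 15.
From 12 via λ: add 14.
From 15 via λ: add 8.
λ-closure = {7, 8, 9, 10, 11, 12, 13, 14, 15}, which has 9 states.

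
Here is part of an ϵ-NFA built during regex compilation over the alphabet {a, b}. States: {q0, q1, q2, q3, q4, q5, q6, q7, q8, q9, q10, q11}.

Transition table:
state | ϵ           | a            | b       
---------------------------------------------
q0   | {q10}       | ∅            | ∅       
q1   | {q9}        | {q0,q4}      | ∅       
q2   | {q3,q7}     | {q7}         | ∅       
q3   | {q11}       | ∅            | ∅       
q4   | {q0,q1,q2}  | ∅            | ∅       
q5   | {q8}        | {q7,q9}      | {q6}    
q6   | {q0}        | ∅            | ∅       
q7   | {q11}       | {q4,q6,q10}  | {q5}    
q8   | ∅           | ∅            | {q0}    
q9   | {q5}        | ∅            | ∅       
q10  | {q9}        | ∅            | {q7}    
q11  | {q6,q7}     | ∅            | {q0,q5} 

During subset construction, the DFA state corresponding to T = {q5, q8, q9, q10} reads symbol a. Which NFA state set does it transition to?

{q0, q5, q6, q7, q8, q9, q10, q11}

q5 on a → {q7, q9}.
No a-transition from q8, q9, q10.
Union after reading a: {q7, q9}.
Now take the ϵ-closure:
From q7 via ϵ: add q11.
From q9 via ϵ: add q5.
From q5 via ϵ: add q8.
From q11 via ϵ: add q6.
From q6 via ϵ: add q0.
From q0 via ϵ: add q10.
No new states can be added; the closed set is {q0, q5, q6, q7, q8, q9, q10, q11}.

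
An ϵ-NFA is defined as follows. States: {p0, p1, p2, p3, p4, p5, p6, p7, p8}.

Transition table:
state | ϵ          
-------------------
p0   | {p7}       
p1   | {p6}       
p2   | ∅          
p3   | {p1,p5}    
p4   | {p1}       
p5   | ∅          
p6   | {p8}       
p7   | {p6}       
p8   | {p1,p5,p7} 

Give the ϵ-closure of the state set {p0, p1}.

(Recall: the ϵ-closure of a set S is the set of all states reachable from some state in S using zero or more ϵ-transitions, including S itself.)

Start with {p0, p1}.
From p0 via ϵ: add p7.
From p1 via ϵ: add p6.
From p6 via ϵ: add p8.
From p8 via ϵ: add p5.
No new states can be added; the closed set is {p0, p1, p5, p6, p7, p8}.

{p0, p1, p5, p6, p7, p8}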